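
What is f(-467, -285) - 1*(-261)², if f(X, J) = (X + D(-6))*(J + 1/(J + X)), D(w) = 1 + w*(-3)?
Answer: 2799301/47 ≈ 59560.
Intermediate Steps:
D(w) = 1 - 3*w
f(X, J) = (19 + X)*(J + 1/(J + X)) (f(X, J) = (X + (1 - 3*(-6)))*(J + 1/(J + X)) = (X + (1 + 18))*(J + 1/(J + X)) = (X + 19)*(J + 1/(J + X)) = (19 + X)*(J + 1/(J + X)))
f(-467, -285) - 1*(-261)² = (19 - 467 + 19*(-285)² - 285*(-467)² - 467*(-285)² + 19*(-285)*(-467))/(-285 - 467) - 1*(-261)² = (19 - 467 + 19*81225 - 285*218089 - 467*81225 + 2528805)/(-752) - 1*68121 = -(19 - 467 + 1543275 - 62155365 - 37932075 + 2528805)/752 - 68121 = -1/752*(-96015808) - 68121 = 6000988/47 - 68121 = 2799301/47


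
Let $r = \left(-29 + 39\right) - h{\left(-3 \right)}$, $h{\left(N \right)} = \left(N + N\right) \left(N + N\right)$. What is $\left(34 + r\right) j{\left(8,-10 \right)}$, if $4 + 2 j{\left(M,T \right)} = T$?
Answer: $-56$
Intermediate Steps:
$h{\left(N \right)} = 4 N^{2}$ ($h{\left(N \right)} = 2 N 2 N = 4 N^{2}$)
$j{\left(M,T \right)} = -2 + \frac{T}{2}$
$r = -26$ ($r = \left(-29 + 39\right) - 4 \left(-3\right)^{2} = 10 - 4 \cdot 9 = 10 - 36 = -26$)
$\left(34 + r\right) j{\left(8,-10 \right)} = \left(34 - 26\right) \left(-2 + \frac{1}{2} \left(-10\right)\right) = 8 \left(-2 - 5\right) = 8 \left(-7\right) = -56$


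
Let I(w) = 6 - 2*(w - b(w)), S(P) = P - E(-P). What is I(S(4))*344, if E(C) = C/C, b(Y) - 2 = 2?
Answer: 2752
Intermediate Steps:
b(Y) = 4 (b(Y) = 2 + 2 = 4)
E(C) = 1
S(P) = -1 + P (S(P) = P - 1*1 = P - 1 = -1 + P)
I(w) = 14 - 2*w (I(w) = 6 - 2*(w - 1*4) = 6 - 2*(w - 4) = 6 - 2*(-4 + w) = 6 + (8 - 2*w) = 14 - 2*w)
I(S(4))*344 = (14 - 2*(-1 + 4))*344 = (14 - 2*3)*344 = (14 - 6)*344 = 8*344 = 2752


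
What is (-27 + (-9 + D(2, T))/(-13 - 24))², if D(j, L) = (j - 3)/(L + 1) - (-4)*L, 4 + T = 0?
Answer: 6241/9 ≈ 693.44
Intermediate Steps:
T = -4 (T = -4 + 0 = -4)
D(j, L) = 4*L + (-3 + j)/(1 + L) (D(j, L) = (-3 + j)/(1 + L) + 4*L = 4*L + (-3 + j)/(1 + L))
(-27 + (-9 + D(2, T))/(-13 - 24))² = (-27 + (-9 + (-3 + 2 + 4*(-4) + 4*(-4)²)/(1 - 4))/(-13 - 24))² = (-27 + (-9 + (-3 + 2 - 16 + 4*16)/(-3))/(-37))² = (-27 + (-9 - (-3 + 2 - 16 + 64)/3)*(-1/37))² = (-27 + (-9 - ⅓*47)*(-1/37))² = (-27 + (-9 - 47/3)*(-1/37))² = (-27 - 74/3*(-1/37))² = (-27 + ⅔)² = (-79/3)² = 6241/9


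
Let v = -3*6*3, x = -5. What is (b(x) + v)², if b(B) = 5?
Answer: 2401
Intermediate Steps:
v = -54 (v = -18*3 = -54)
(b(x) + v)² = (5 - 54)² = (-49)² = 2401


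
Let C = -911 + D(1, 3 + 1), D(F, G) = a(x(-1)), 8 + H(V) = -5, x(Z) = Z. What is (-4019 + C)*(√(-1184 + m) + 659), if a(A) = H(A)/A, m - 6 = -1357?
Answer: -3240303 - 63921*I*√15 ≈ -3.2403e+6 - 2.4757e+5*I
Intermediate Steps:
m = -1351 (m = 6 - 1357 = -1351)
H(V) = -13 (H(V) = -8 - 5 = -13)
a(A) = -13/A
D(F, G) = 13 (D(F, G) = -13/(-1) = -13*(-1) = 13)
C = -898 (C = -911 + 13 = -898)
(-4019 + C)*(√(-1184 + m) + 659) = (-4019 - 898)*(√(-1184 - 1351) + 659) = -4917*(√(-2535) + 659) = -4917*(13*I*√15 + 659) = -4917*(659 + 13*I*√15) = -3240303 - 63921*I*√15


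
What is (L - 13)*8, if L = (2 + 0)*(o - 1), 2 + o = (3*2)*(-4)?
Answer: -536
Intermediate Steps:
o = -26 (o = -2 + (3*2)*(-4) = -2 + 6*(-4) = -2 - 24 = -26)
L = -54 (L = (2 + 0)*(-26 - 1) = 2*(-27) = -54)
(L - 13)*8 = (-54 - 13)*8 = -67*8 = -536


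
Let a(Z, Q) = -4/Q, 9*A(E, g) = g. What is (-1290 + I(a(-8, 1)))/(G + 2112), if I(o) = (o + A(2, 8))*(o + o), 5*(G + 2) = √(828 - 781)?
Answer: -600611500/1001722077 + 56930*√47/1001722077 ≈ -0.59919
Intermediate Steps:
A(E, g) = g/9
G = -2 + √47/5 (G = -2 + √(828 - 781)/5 = -2 + √47/5 ≈ -0.62887)
I(o) = 2*o*(8/9 + o) (I(o) = (o + (⅑)*8)*(o + o) = (o + 8/9)*(2*o) = (8/9 + o)*(2*o) = 2*o*(8/9 + o))
(-1290 + I(a(-8, 1)))/(G + 2112) = (-1290 + 2*(-4/1)*(8 + 9*(-4/1))/9)/((-2 + √47/5) + 2112) = (-1290 + 2*(-4*1)*(8 + 9*(-4*1))/9)/(2110 + √47/5) = (-1290 + (2/9)*(-4)*(8 + 9*(-4)))/(2110 + √47/5) = (-1290 + (2/9)*(-4)*(8 - 36))/(2110 + √47/5) = (-1290 + (2/9)*(-4)*(-28))/(2110 + √47/5) = (-1290 + 224/9)/(2110 + √47/5) = -11386/(9*(2110 + √47/5))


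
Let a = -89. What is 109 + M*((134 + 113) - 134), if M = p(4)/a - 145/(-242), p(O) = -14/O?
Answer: 1950809/10769 ≈ 181.15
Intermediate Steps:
M = 6876/10769 (M = -14/4/(-89) - 145/(-242) = -14*¼*(-1/89) - 145*(-1/242) = -7/2*(-1/89) + 145/242 = 7/178 + 145/242 = 6876/10769 ≈ 0.63850)
109 + M*((134 + 113) - 134) = 109 + 6876*((134 + 113) - 134)/10769 = 109 + 6876*(247 - 134)/10769 = 109 + (6876/10769)*113 = 109 + 776988/10769 = 1950809/10769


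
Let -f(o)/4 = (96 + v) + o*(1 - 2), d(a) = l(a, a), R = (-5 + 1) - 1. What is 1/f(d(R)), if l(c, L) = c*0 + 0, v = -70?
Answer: -1/104 ≈ -0.0096154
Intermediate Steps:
l(c, L) = 0 (l(c, L) = 0 + 0 = 0)
R = -5 (R = -4 - 1 = -5)
d(a) = 0
f(o) = -104 + 4*o (f(o) = -4*((96 - 70) + o*(1 - 2)) = -4*(26 + o*(-1)) = -4*(26 - o) = -104 + 4*o)
1/f(d(R)) = 1/(-104 + 4*0) = 1/(-104 + 0) = 1/(-104) = -1/104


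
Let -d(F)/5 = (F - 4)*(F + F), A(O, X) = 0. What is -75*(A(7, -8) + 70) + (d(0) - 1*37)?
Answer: -5287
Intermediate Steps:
d(F) = -10*F*(-4 + F) (d(F) = -5*(F - 4)*(F + F) = -5*(-4 + F)*2*F = -10*F*(-4 + F))
-75*(A(7, -8) + 70) + (d(0) - 1*37) = -75*(0 + 70) + (10*0*(4 - 1*0) - 1*37) = -75*70 + (10*0*(4 + 0) - 37) = -5250 + (10*0*4 - 37) = -5250 + (0 - 37) = -5250 - 37 = -5287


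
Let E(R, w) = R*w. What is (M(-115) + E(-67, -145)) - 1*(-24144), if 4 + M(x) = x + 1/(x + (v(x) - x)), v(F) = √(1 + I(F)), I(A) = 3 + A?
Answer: 33740 - I*√111/111 ≈ 33740.0 - 0.094916*I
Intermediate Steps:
v(F) = √(4 + F) (v(F) = √(1 + (3 + F)) = √(4 + F))
M(x) = -4 + x + (4 + x)^(-½) (M(x) = -4 + (x + 1/(x + (√(4 + x) - x))) = -4 + (x + 1/(√(4 + x))) = -4 + (x + (4 + x)^(-½)) = -4 + x + (4 + x)^(-½))
(M(-115) + E(-67, -145)) - 1*(-24144) = ((-4 - 115 + (4 - 115)^(-½)) - 67*(-145)) - 1*(-24144) = ((-4 - 115 + (-111)^(-½)) + 9715) + 24144 = ((-4 - 115 - I*√111/111) + 9715) + 24144 = ((-119 - I*√111/111) + 9715) + 24144 = (9596 - I*√111/111) + 24144 = 33740 - I*√111/111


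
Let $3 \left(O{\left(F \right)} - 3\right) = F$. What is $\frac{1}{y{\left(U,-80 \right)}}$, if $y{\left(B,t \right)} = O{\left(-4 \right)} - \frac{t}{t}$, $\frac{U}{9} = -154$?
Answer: $\frac{3}{2} \approx 1.5$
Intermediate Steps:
$U = -1386$ ($U = 9 \left(-154\right) = -1386$)
$O{\left(F \right)} = 3 + \frac{F}{3}$
$y{\left(B,t \right)} = \frac{2}{3}$ ($y{\left(B,t \right)} = \left(3 + \frac{1}{3} \left(-4\right)\right) - \frac{t}{t} = \left(3 - \frac{4}{3}\right) - 1 = \frac{5}{3} - 1 = \frac{2}{3}$)
$\frac{1}{y{\left(U,-80 \right)}} = \frac{1}{\frac{2}{3}} = \frac{3}{2}$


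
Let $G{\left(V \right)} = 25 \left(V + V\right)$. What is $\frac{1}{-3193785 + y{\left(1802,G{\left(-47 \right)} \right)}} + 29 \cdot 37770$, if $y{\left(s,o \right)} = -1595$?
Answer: $\frac{3499995575399}{3195380} \approx 1.0953 \cdot 10^{6}$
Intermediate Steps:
$G{\left(V \right)} = 50 V$ ($G{\left(V \right)} = 25 \cdot 2 V = 50 V$)
$\frac{1}{-3193785 + y{\left(1802,G{\left(-47 \right)} \right)}} + 29 \cdot 37770 = \frac{1}{-3193785 - 1595} + 29 \cdot 37770 = \frac{1}{-3195380} + 1095330 = - \frac{1}{3195380} + 1095330 = \frac{3499995575399}{3195380}$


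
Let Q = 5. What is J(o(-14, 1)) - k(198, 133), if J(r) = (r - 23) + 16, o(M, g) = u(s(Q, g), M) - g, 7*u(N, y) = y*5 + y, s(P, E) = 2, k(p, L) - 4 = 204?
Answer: -228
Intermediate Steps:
k(p, L) = 208 (k(p, L) = 4 + 204 = 208)
u(N, y) = 6*y/7 (u(N, y) = (y*5 + y)/7 = (5*y + y)/7 = (6*y)/7 = 6*y/7)
o(M, g) = -g + 6*M/7 (o(M, g) = 6*M/7 - g = -g + 6*M/7)
J(r) = -7 + r (J(r) = (-23 + r) + 16 = -7 + r)
J(o(-14, 1)) - k(198, 133) = (-7 + (-1*1 + (6/7)*(-14))) - 1*208 = (-7 + (-1 - 12)) - 208 = (-7 - 13) - 208 = -20 - 208 = -228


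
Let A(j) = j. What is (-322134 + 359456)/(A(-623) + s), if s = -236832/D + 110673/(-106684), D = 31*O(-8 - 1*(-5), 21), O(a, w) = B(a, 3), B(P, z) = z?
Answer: -123431467688/10485880651 ≈ -11.771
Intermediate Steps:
O(a, w) = 3
D = 93 (D = 31*3 = 93)
s = -8425492559/3307204 (s = -236832/93 + 110673/(-106684) = -236832*1/93 + 110673*(-1/106684) = -78944/31 - 110673/106684 = -8425492559/3307204 ≈ -2547.6)
(-322134 + 359456)/(A(-623) + s) = (-322134 + 359456)/(-623 - 8425492559/3307204) = 37322/(-10485880651/3307204) = 37322*(-3307204/10485880651) = -123431467688/10485880651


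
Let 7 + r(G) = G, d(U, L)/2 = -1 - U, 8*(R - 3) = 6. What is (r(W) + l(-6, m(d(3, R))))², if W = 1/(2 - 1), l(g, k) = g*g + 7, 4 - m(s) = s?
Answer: 1369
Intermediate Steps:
R = 15/4 (R = 3 + (⅛)*6 = 3 + ¾ = 15/4 ≈ 3.7500)
d(U, L) = -2 - 2*U (d(U, L) = 2*(-1 - U) = -2 - 2*U)
m(s) = 4 - s
l(g, k) = 7 + g² (l(g, k) = g² + 7 = 7 + g²)
W = 1 (W = 1/1 = 1)
r(G) = -7 + G
(r(W) + l(-6, m(d(3, R))))² = ((-7 + 1) + (7 + (-6)²))² = (-6 + (7 + 36))² = (-6 + 43)² = 37² = 1369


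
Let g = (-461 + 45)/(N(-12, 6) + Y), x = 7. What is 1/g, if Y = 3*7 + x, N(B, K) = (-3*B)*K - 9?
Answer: -235/416 ≈ -0.56490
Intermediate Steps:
N(B, K) = -9 - 3*B*K (N(B, K) = -3*B*K - 9 = -9 - 3*B*K)
Y = 28 (Y = 3*7 + 7 = 21 + 7 = 28)
g = -416/235 (g = (-461 + 45)/((-9 - 3*(-12)*6) + 28) = -416/((-9 + 216) + 28) = -416/(207 + 28) = -416/235 ≈ -1.7702)
1/g = 1/(-416/235) = -235/416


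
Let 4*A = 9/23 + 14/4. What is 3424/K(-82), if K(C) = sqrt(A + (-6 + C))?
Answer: -6848*I*sqrt(736598)/16013 ≈ -367.03*I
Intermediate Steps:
A = 179/184 (A = (9/23 + 14/4)/4 = (9*(1/23) + 14*(1/4))/4 = (9/23 + 7/2)/4 = (1/4)*(179/46) = 179/184 ≈ 0.97283)
K(C) = sqrt(-925/184 + C) (K(C) = sqrt(179/184 + (-6 + C)) = sqrt(-925/184 + C))
3424/K(-82) = 3424/((sqrt(-42550 + 8464*(-82))/92)) = 3424/((sqrt(-42550 - 694048)/92)) = 3424/((sqrt(-736598)/92)) = 3424/(((I*sqrt(736598))/92)) = 3424/((I*sqrt(736598)/92)) = 3424*(-2*I*sqrt(736598)/16013) = -6848*I*sqrt(736598)/16013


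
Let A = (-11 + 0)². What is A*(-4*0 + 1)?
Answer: 121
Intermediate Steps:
A = 121 (A = (-11)² = 121)
A*(-4*0 + 1) = 121*(-4*0 + 1) = 121*(0 + 1) = 121*1 = 121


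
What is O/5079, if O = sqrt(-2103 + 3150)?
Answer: sqrt(1047)/5079 ≈ 0.0063708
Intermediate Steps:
O = sqrt(1047) ≈ 32.357
O/5079 = sqrt(1047)/5079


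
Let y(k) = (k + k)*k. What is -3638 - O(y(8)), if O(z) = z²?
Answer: -20022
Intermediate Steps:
y(k) = 2*k² (y(k) = (2*k)*k = 2*k²)
-3638 - O(y(8)) = -3638 - (2*8²)² = -3638 - (2*64)² = -3638 - 1*128² = -3638 - 1*16384 = -3638 - 16384 = -20022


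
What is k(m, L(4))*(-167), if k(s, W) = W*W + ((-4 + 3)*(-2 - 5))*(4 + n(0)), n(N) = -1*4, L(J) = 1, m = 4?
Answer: -167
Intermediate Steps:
n(N) = -4
k(s, W) = W² (k(s, W) = W*W + ((-4 + 3)*(-2 - 5))*(4 - 4) = W² - 1*(-7)*0 = W² + 7*0 = W² + 0 = W²)
k(m, L(4))*(-167) = 1²*(-167) = 1*(-167) = -167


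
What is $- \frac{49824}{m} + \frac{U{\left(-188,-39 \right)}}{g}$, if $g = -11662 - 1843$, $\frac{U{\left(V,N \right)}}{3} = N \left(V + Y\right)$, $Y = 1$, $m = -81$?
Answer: $\frac{74566769}{121545} \approx 613.49$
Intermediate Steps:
$U{\left(V,N \right)} = 3 N \left(1 + V\right)$ ($U{\left(V,N \right)} = 3 N \left(V + 1\right) = 3 N \left(1 + V\right)$)
$g = -13505$ ($g = -11662 - 1843 = -13505$)
$- \frac{49824}{m} + \frac{U{\left(-188,-39 \right)}}{g} = - \frac{49824}{-81} + \frac{3 \left(-39\right) \left(1 - 188\right)}{-13505} = \left(-49824\right) \left(- \frac{1}{81}\right) + 3 \left(-39\right) \left(-187\right) \left(- \frac{1}{13505}\right) = \frac{5536}{9} + 21879 \left(- \frac{1}{13505}\right) = \frac{5536}{9} - \frac{21879}{13505} = \frac{74566769}{121545}$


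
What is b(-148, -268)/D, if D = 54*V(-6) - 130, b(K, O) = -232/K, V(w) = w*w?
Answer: 29/33559 ≈ 0.00086415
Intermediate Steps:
V(w) = w²
D = 1814 (D = 54*(-6)² - 130 = 54*36 - 130 = 1944 - 130 = 1814)
b(-148, -268)/D = -232/(-148)/1814 = -232*(-1/148)*(1/1814) = (58/37)*(1/1814) = 29/33559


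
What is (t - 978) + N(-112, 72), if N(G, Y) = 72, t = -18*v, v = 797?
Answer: -15252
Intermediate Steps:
t = -14346 (t = -18*797 = -14346)
(t - 978) + N(-112, 72) = (-14346 - 978) + 72 = -15324 + 72 = -15252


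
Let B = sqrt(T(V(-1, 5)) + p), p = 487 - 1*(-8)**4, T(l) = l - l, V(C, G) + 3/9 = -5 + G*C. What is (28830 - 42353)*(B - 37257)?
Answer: 503826411 - 40569*I*sqrt(401) ≈ 5.0383e+8 - 8.1239e+5*I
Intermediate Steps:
V(C, G) = -16/3 + C*G (V(C, G) = -1/3 + (-5 + G*C) = -1/3 + (-5 + C*G) = -16/3 + C*G)
T(l) = 0
p = -3609 (p = 487 - 1*4096 = 487 - 4096 = -3609)
B = 3*I*sqrt(401) (B = sqrt(0 - 3609) = sqrt(-3609) = 3*I*sqrt(401) ≈ 60.075*I)
(28830 - 42353)*(B - 37257) = (28830 - 42353)*(3*I*sqrt(401) - 37257) = -13523*(-37257 + 3*I*sqrt(401)) = 503826411 - 40569*I*sqrt(401)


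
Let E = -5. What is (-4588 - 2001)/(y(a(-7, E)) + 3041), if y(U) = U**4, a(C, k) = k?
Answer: -6589/3666 ≈ -1.7973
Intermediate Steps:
(-4588 - 2001)/(y(a(-7, E)) + 3041) = (-4588 - 2001)/((-5)**4 + 3041) = -6589/(625 + 3041) = -6589/3666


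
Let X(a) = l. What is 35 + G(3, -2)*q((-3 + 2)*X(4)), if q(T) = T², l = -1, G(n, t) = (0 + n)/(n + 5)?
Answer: 283/8 ≈ 35.375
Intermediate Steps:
G(n, t) = n/(5 + n)
X(a) = -1
35 + G(3, -2)*q((-3 + 2)*X(4)) = 35 + (3/(5 + 3))*((-3 + 2)*(-1))² = 35 + (3/8)*(-1*(-1))² = 35 + (3*(⅛))*1² = 35 + (3/8)*1 = 35 + 3/8 = 283/8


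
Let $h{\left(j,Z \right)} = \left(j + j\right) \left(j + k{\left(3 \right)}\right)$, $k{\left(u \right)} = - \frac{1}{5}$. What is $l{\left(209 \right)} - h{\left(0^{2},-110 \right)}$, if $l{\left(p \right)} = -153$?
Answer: $-153$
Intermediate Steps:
$k{\left(u \right)} = - \frac{1}{5}$ ($k{\left(u \right)} = \left(-1\right) \frac{1}{5} = - \frac{1}{5}$)
$h{\left(j,Z \right)} = 2 j \left(- \frac{1}{5} + j\right)$ ($h{\left(j,Z \right)} = \left(j + j\right) \left(j - \frac{1}{5}\right) = 2 j \left(- \frac{1}{5} + j\right)$)
$l{\left(209 \right)} - h{\left(0^{2},-110 \right)} = -153 - \frac{2 \cdot 0^{2} \left(-1 + 5 \cdot 0^{2}\right)}{5} = -153 - \frac{2}{5} \cdot 0 \left(-1 + 5 \cdot 0\right) = -153 - \frac{2}{5} \cdot 0 \left(-1 + 0\right) = -153 - \frac{2}{5} \cdot 0 \left(-1\right) = -153 - 0 = -153 + 0 = -153$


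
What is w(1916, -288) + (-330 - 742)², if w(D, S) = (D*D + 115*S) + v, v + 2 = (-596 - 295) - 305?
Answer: 4785922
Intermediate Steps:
v = -1198 (v = -2 + ((-596 - 295) - 305) = -2 + (-891 - 305) = -2 - 1196 = -1198)
w(D, S) = -1198 + D² + 115*S (w(D, S) = (D*D + 115*S) - 1198 = (D² + 115*S) - 1198 = -1198 + D² + 115*S)
w(1916, -288) + (-330 - 742)² = (-1198 + 1916² + 115*(-288)) + (-330 - 742)² = (-1198 + 3671056 - 33120) + (-1072)² = 3636738 + 1149184 = 4785922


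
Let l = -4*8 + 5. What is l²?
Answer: 729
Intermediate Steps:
l = -27 (l = -32 + 5 = -27)
l² = (-27)² = 729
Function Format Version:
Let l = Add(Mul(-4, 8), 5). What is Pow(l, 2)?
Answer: 729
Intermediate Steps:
l = -27 (l = Add(-32, 5) = -27)
Pow(l, 2) = Pow(-27, 2) = 729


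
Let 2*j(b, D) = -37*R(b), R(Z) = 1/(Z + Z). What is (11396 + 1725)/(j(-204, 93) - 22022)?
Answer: -10706736/17969915 ≈ -0.59581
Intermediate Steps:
R(Z) = 1/(2*Z)
j(b, D) = -37/(4*b) (j(b, D) = (-37/(2*b))/2 = -37/(4*b))
(11396 + 1725)/(j(-204, 93) - 22022) = (11396 + 1725)/(-37/4/(-204) - 22022) = 13121/(-37/4*(-1/204) - 22022) = 13121/(37/816 - 22022) = 13121/(-17969915/816) = 13121*(-816/17969915) = -10706736/17969915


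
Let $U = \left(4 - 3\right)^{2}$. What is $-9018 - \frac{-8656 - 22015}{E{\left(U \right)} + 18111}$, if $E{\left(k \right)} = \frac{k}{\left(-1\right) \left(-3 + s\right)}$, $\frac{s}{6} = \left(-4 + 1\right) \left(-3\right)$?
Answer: $- \frac{8328001659}{923660} \approx -9016.3$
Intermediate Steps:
$s = 54$ ($s = 6 \left(-4 + 1\right) \left(-3\right) = 6 \left(\left(-3\right) \left(-3\right)\right) = 6 \cdot 9 = 54$)
$U = 1$ ($U = 1^{2} = 1$)
$E{\left(k \right)} = - \frac{k}{51}$ ($E{\left(k \right)} = \frac{k}{\left(-1\right) \left(-3 + 54\right)} = \frac{k}{\left(-1\right) 51} = \frac{k}{-51} = k \left(- \frac{1}{51}\right) = - \frac{k}{51}$)
$-9018 - \frac{-8656 - 22015}{E{\left(U \right)} + 18111} = -9018 - \frac{-8656 - 22015}{\left(- \frac{1}{51}\right) 1 + 18111} = -9018 - - \frac{30671}{- \frac{1}{51} + 18111} = -9018 - - \frac{30671}{\frac{923660}{51}} = -9018 - \left(-30671\right) \frac{51}{923660} = -9018 - - \frac{1564221}{923660} = -9018 + \frac{1564221}{923660} = - \frac{8328001659}{923660}$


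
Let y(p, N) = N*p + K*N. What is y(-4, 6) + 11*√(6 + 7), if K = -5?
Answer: -54 + 11*√13 ≈ -14.339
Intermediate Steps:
y(p, N) = -5*N + N*p (y(p, N) = N*p - 5*N = -5*N + N*p)
y(-4, 6) + 11*√(6 + 7) = 6*(-5 - 4) + 11*√(6 + 7) = 6*(-9) + 11*√13 = -54 + 11*√13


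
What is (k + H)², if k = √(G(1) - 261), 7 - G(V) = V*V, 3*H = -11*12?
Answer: (44 - I*√255)² ≈ 1681.0 - 1405.2*I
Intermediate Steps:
H = -44 (H = (-11*12)/3 = (⅓)*(-132) = -44)
G(V) = 7 - V² (G(V) = 7 - V*V = 7 - V²)
k = I*√255 (k = √((7 - 1*1²) - 261) = √((7 - 1*1) - 261) = √((7 - 1) - 261) = √(6 - 261) = √(-255) = I*√255 ≈ 15.969*I)
(k + H)² = (I*√255 - 44)² = (-44 + I*√255)²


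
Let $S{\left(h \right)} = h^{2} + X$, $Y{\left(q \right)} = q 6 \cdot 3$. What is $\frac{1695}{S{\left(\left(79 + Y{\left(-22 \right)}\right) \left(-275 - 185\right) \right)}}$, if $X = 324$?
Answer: $\frac{1695}{21263472724} \approx 7.9714 \cdot 10^{-8}$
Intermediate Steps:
$Y{\left(q \right)} = 18 q$ ($Y{\left(q \right)} = 6 q 3 = 18 q$)
$S{\left(h \right)} = 324 + h^{2}$ ($S{\left(h \right)} = h^{2} + 324 = 324 + h^{2}$)
$\frac{1695}{S{\left(\left(79 + Y{\left(-22 \right)}\right) \left(-275 - 185\right) \right)}} = \frac{1695}{324 + \left(\left(79 + 18 \left(-22\right)\right) \left(-275 - 185\right)\right)^{2}} = \frac{1695}{324 + \left(\left(79 - 396\right) \left(-460\right)\right)^{2}} = \frac{1695}{324 + \left(\left(-317\right) \left(-460\right)\right)^{2}} = \frac{1695}{324 + 145820^{2}} = \frac{1695}{324 + 21263472400} = \frac{1695}{21263472724}$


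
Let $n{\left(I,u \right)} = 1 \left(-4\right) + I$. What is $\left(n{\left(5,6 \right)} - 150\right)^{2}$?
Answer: $22201$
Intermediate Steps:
$n{\left(I,u \right)} = -4 + I$
$\left(n{\left(5,6 \right)} - 150\right)^{2} = \left(\left(-4 + 5\right) - 150\right)^{2} = \left(1 - 150\right)^{2} = \left(-149\right)^{2} = 22201$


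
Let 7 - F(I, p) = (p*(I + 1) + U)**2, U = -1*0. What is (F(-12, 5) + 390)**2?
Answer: 6906384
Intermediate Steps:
U = 0
F(I, p) = 7 - p**2*(1 + I)**2 (F(I, p) = 7 - (p*(I + 1) + 0)**2 = 7 - (p*(1 + I) + 0)**2 = 7 - (p*(1 + I))**2 = 7 - p**2*(1 + I)**2)
(F(-12, 5) + 390)**2 = ((7 - 1*5**2*(1 - 12)**2) + 390)**2 = ((7 - 1*25*(-11)**2) + 390)**2 = ((7 - 1*25*121) + 390)**2 = ((7 - 3025) + 390)**2 = (-3018 + 390)**2 = (-2628)**2 = 6906384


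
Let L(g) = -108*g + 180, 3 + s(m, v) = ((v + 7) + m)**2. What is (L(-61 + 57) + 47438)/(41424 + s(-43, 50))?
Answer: 48050/41617 ≈ 1.1546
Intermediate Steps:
s(m, v) = -3 + (7 + m + v)**2 (s(m, v) = -3 + ((v + 7) + m)**2 = -3 + ((7 + v) + m)**2 = -3 + (7 + m + v)**2)
L(g) = 180 - 108*g
(L(-61 + 57) + 47438)/(41424 + s(-43, 50)) = ((180 - 108*(-61 + 57)) + 47438)/(41424 + (-3 + (7 - 43 + 50)**2)) = ((180 - 108*(-4)) + 47438)/(41424 + (-3 + 14**2)) = ((180 + 432) + 47438)/(41424 + (-3 + 196)) = (612 + 47438)/(41424 + 193) = 48050/41617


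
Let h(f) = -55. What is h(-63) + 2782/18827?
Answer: -1032703/18827 ≈ -54.852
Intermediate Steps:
h(-63) + 2782/18827 = -55 + 2782/18827 = -1032703/18827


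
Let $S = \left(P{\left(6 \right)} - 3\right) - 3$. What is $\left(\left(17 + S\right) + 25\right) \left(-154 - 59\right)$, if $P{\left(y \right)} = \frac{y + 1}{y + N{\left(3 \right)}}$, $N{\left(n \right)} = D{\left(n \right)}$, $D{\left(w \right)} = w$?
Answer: $- \frac{23501}{3} \approx -7833.7$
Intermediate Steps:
$N{\left(n \right)} = n$
$P{\left(y \right)} = \frac{1 + y}{3 + y}$ ($P{\left(y \right)} = \frac{y + 1}{y + 3} = \frac{1 + y}{3 + y}$)
$S = - \frac{47}{9}$ ($S = \left(\frac{1 + 6}{3 + 6} - 3\right) - 3 = \left(\frac{1}{9} \cdot 7 - 3\right) - 3 = \left(\frac{7}{9} - 3\right) - 3 = - \frac{20}{9} - 3 = - \frac{47}{9} \approx -5.2222$)
$\left(\left(17 + S\right) + 25\right) \left(-154 - 59\right) = \left(\left(17 - \frac{47}{9}\right) + 25\right) \left(-154 - 59\right) = \left(\frac{106}{9} + 25\right) \left(-213\right) = \frac{331}{9} \left(-213\right) = - \frac{23501}{3}$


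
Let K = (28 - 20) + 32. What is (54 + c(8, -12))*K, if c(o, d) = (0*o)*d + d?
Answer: 1680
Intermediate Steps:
K = 40 (K = 8 + 32 = 40)
c(o, d) = d (c(o, d) = 0*d + d = 0 + d = d)
(54 + c(8, -12))*K = (54 - 12)*40 = 42*40 = 1680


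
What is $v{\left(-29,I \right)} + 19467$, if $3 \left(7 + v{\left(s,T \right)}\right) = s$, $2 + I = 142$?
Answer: $\frac{58351}{3} \approx 19450.0$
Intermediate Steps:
$I = 140$ ($I = -2 + 142 = 140$)
$v{\left(s,T \right)} = -7 + \frac{s}{3}$
$v{\left(-29,I \right)} + 19467 = \left(-7 + \frac{1}{3} \left(-29\right)\right) + 19467 = \left(-7 - \frac{29}{3}\right) + 19467 = - \frac{50}{3} + 19467 = \frac{58351}{3}$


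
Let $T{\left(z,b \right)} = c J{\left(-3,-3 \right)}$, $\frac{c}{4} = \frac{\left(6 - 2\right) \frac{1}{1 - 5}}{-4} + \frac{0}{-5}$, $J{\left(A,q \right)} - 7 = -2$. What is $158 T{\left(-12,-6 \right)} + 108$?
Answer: $898$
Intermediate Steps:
$J{\left(A,q \right)} = 5$ ($J{\left(A,q \right)} = 7 - 2 = 5$)
$c = 1$ ($c = 4 \left(\frac{\left(6 - 2\right) \frac{1}{1 - 5}}{-4} + \frac{0}{-5}\right) = 4 \left(\frac{4}{-4} \left(- \frac{1}{4}\right) + 0 \left(- \frac{1}{5}\right)\right) = 4 \left(4 \left(- \frac{1}{4}\right) \left(- \frac{1}{4}\right) + 0\right) = 4 \left(\left(-1\right) \left(- \frac{1}{4}\right) + 0\right) = 4 \left(\frac{1}{4} + 0\right) = 4 \cdot \frac{1}{4} = 1$)
$T{\left(z,b \right)} = 5$ ($T{\left(z,b \right)} = 1 \cdot 5 = 5$)
$158 T{\left(-12,-6 \right)} + 108 = 158 \cdot 5 + 108 = 790 + 108 = 898$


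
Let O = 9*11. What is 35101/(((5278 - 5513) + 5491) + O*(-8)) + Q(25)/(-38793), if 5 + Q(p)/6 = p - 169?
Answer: 455221303/57723984 ≈ 7.8862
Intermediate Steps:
O = 99
Q(p) = -1044 + 6*p (Q(p) = -30 + 6*(p - 169) = -30 + 6*(-169 + p) = -30 + (-1014 + 6*p) = -1044 + 6*p)
35101/(((5278 - 5513) + 5491) + O*(-8)) + Q(25)/(-38793) = 35101/(((5278 - 5513) + 5491) + 99*(-8)) + (-1044 + 6*25)/(-38793) = 35101/((-235 + 5491) - 792) + (-1044 + 150)*(-1/38793) = 35101/(5256 - 792) - 894*(-1/38793) = 35101/4464 + 298/12931 = 455221303/57723984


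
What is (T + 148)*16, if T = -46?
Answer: 1632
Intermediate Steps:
(T + 148)*16 = (-46 + 148)*16 = 102*16 = 1632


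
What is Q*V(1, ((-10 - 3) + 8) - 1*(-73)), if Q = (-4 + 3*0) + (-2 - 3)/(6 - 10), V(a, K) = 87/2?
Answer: -957/8 ≈ -119.63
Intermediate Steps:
V(a, K) = 87/2 (V(a, K) = 87*(1/2) = 87/2)
Q = -11/4 (Q = (-4 + 0) - 5/(-4) = -4 - 5*(-1/4) = -4 + 5/4 = -11/4 ≈ -2.7500)
Q*V(1, ((-10 - 3) + 8) - 1*(-73)) = -11/4*87/2 = -957/8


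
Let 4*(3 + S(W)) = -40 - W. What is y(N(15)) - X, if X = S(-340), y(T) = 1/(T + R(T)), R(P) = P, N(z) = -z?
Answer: -2161/30 ≈ -72.033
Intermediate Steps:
S(W) = -13 - W/4 (S(W) = -3 + (-40 - W)/4 = -3 + (-10 - W/4) = -13 - W/4)
y(T) = 1/(2*T) (y(T) = 1/(T + T) = 1/(2*T))
X = 72 (X = -13 - 1/4*(-340) = -13 + 85 = 72)
y(N(15)) - X = 1/(2*((-1*15))) - 1*72 = (1/2)/(-15) - 72 = (1/2)*(-1/15) - 72 = -1/30 - 72 = -2161/30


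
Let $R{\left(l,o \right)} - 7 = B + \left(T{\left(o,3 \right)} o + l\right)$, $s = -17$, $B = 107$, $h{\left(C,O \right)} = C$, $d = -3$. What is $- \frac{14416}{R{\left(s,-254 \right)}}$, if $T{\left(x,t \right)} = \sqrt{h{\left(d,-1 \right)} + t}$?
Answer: $- \frac{14416}{97} \approx -148.62$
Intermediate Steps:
$T{\left(x,t \right)} = \sqrt{-3 + t}$
$R{\left(l,o \right)} = 114 + l$ ($R{\left(l,o \right)} = 7 + \left(107 + \left(\sqrt{-3 + 3} o + l\right)\right) = 7 + \left(107 + \left(\sqrt{0} o + l\right)\right) = 7 + \left(107 + \left(0 o + l\right)\right) = 7 + \left(107 + \left(0 + l\right)\right) = 7 + \left(107 + l\right) = 114 + l$)
$- \frac{14416}{R{\left(s,-254 \right)}} = - \frac{14416}{114 - 17} = - \frac{14416}{97}$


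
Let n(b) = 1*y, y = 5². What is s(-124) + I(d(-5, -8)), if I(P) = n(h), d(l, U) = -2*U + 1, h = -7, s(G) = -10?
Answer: 15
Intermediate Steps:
y = 25
n(b) = 25 (n(b) = 1*25 = 25)
d(l, U) = 1 - 2*U
I(P) = 25
s(-124) + I(d(-5, -8)) = -10 + 25 = 15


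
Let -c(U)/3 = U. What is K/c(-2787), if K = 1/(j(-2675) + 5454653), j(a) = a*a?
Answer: 1/105434534358 ≈ 9.4846e-12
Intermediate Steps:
c(U) = -3*U
j(a) = a**2
K = 1/12610278 (K = 1/((-2675)**2 + 5454653) = 1/(7155625 + 5454653) = 1/12610278 ≈ 7.9300e-8)
K/c(-2787) = 1/(12610278*((-3*(-2787)))) = (1/12610278)/8361 = (1/12610278)*(1/8361) = 1/105434534358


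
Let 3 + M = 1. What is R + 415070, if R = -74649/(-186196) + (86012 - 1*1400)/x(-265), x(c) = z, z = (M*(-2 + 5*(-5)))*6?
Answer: 2087992973959/5027292 ≈ 4.1533e+5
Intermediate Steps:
M = -2 (M = -3 + 1 = -2)
z = 324 (z = -2*(-2 + 5*(-5))*6 = -2*(-2 - 25)*6 = -2*(-27)*6 = 54*6 = 324)
x(c) = 324
R = 1314883519/5027292 (R = -74649/(-186196) + (86012 - 1*1400)/324 = -74649*(-1/186196) + (86012 - 1400)*(1/324) = 74649/186196 + 84612*(1/324) = 74649/186196 + 7051/27 = 1314883519/5027292 ≈ 261.55)
R + 415070 = 1314883519/5027292 + 415070 = 2087992973959/5027292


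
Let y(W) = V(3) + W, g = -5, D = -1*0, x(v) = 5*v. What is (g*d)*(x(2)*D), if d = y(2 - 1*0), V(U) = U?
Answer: 0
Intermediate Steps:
D = 0
y(W) = 3 + W
d = 5 (d = 3 + (2 - 1*0) = 3 + (2 + 0) = 3 + 2 = 5)
(g*d)*(x(2)*D) = (-5*5)*((5*2)*0) = -250*0 = -25*0 = 0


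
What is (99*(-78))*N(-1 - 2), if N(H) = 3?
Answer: -23166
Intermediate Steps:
(99*(-78))*N(-1 - 2) = (99*(-78))*3 = -7722*3 = -23166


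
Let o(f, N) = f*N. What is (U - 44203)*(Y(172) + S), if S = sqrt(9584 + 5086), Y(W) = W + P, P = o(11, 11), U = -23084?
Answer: -19715091 - 201861*sqrt(1630) ≈ -2.7865e+7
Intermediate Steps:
o(f, N) = N*f
P = 121 (P = 11*11 = 121)
Y(W) = 121 + W (Y(W) = W + 121 = 121 + W)
S = 3*sqrt(1630) (S = sqrt(14670) = 3*sqrt(1630) ≈ 121.12)
(U - 44203)*(Y(172) + S) = (-23084 - 44203)*((121 + 172) + 3*sqrt(1630)) = -67287*(293 + 3*sqrt(1630)) = -19715091 - 201861*sqrt(1630)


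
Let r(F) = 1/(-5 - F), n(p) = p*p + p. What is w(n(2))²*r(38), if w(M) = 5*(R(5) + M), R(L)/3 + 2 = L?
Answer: -5625/43 ≈ -130.81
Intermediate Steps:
R(L) = -6 + 3*L
n(p) = p + p² (n(p) = p² + p = p + p²)
w(M) = 45 + 5*M (w(M) = 5*((-6 + 3*5) + M) = 5*((-6 + 15) + M) = 5*(9 + M) = 45 + 5*M)
w(n(2))²*r(38) = (45 + 5*(2*(1 + 2)))²*(-1/(5 + 38)) = (45 + 5*(2*3))²*(-1/43) = (45 + 5*6)²*(-1*1/43) = (45 + 30)²*(-1/43) = 75²*(-1/43) = 5625*(-1/43) = -5625/43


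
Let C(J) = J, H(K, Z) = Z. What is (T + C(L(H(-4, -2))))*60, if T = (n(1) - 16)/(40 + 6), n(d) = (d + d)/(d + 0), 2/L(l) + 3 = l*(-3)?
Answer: 500/23 ≈ 21.739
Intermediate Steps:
L(l) = 2/(-3 - 3*l) (L(l) = 2/(-3 + l*(-3)) = 2/(-3 - 3*l))
n(d) = 2 (n(d) = (2*d)/d = 2)
T = -7/23 (T = (2 - 16)/(40 + 6) = -14/46 = -14*1/46 = -7/23 ≈ -0.30435)
(T + C(L(H(-4, -2))))*60 = (-7/23 - 2/(3 + 3*(-2)))*60 = (-7/23 - 2/(3 - 6))*60 = (-7/23 - 2/(-3))*60 = (-7/23 - 2*(-⅓))*60 = (-7/23 + ⅔)*60 = (25/69)*60 = 500/23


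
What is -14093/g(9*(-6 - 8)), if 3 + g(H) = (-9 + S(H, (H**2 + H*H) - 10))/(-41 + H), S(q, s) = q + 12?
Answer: 2353531/378 ≈ 6226.3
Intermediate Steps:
S(q, s) = 12 + q
g(H) = -3 + (3 + H)/(-41 + H) (g(H) = -3 + (-9 + (12 + H))/(-41 + H) = -3 + (3 + H)/(-41 + H))
-14093/g(9*(-6 - 8)) = -14093*(-41 + 9*(-6 - 8))/(2*(63 - 9*(-6 - 8))) = -14093*(-41 + 9*(-14))/(2*(63 - 9*(-14))) = -14093*(-41 - 126)/(2*(63 - 1*(-126))) = -14093*(-167/(2*(63 + 126))) = -14093/(2*(-1/167)*189) = -14093/(-378/167) = -14093*(-167/378) = 2353531/378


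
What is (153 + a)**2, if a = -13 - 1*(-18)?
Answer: 24964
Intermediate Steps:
a = 5 (a = -13 + 18 = 5)
(153 + a)**2 = (153 + 5)**2 = 158**2 = 24964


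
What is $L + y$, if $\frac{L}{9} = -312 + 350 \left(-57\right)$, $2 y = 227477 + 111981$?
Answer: $-12629$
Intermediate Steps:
$y = 169729$ ($y = \frac{227477 + 111981}{2} = \frac{1}{2} \cdot 339458 = 169729$)
$L = -182358$ ($L = 9 \left(-312 + 350 \left(-57\right)\right) = 9 \left(-312 - 19950\right) = 9 \left(-20262\right) = -182358$)
$L + y = -182358 + 169729 = -12629$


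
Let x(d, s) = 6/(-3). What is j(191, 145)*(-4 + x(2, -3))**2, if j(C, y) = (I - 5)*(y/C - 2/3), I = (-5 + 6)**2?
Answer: -2544/191 ≈ -13.319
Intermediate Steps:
x(d, s) = -2 (x(d, s) = 6*(-1/3) = -2)
I = 1 (I = 1**2 = 1)
j(C, y) = 8/3 - 4*y/C (j(C, y) = (1 - 5)*(y/C - 2/3) = -4*(y/C - 2*1/3) = -4*(y/C - 2/3) = -4*(-2/3 + y/C) = 8/3 - 4*y/C)
j(191, 145)*(-4 + x(2, -3))**2 = (8/3 - 4*145/191)*(-4 - 2)**2 = (8/3 - 4*145*1/191)*(-6)**2 = (8/3 - 580/191)*36 = -212/573*36 = -2544/191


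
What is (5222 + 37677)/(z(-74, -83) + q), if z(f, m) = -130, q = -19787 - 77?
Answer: -42899/19994 ≈ -2.1456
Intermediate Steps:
q = -19864
(5222 + 37677)/(z(-74, -83) + q) = (5222 + 37677)/(-130 - 19864) = 42899/(-19994) = 42899*(-1/19994) = -42899/19994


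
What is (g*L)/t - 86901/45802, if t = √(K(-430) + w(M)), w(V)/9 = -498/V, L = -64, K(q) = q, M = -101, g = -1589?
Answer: -86901/45802 - 7264*I*√983437/1391 ≈ -1.8973 - 5178.7*I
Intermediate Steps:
w(V) = -4482/V (w(V) = 9*(-498/V) = -4482/V)
t = 2*I*√983437/101 (t = √(-430 - 4482/(-101)) = √(-430 - 4482*(-1/101)) = √(-430 + 4482/101) = √(-38948/101) = 2*I*√983437/101 ≈ 19.637*I)
(g*L)/t - 86901/45802 = (-1589*(-64))/((2*I*√983437/101)) - 86901/45802 = 101696*(-I*√983437/19474) - 86901*1/45802 = -7264*I*√983437/1391 - 86901/45802 = -86901/45802 - 7264*I*√983437/1391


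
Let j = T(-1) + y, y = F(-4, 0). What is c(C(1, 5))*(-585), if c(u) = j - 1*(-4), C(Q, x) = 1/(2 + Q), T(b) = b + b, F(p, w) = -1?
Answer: -585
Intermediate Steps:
T(b) = 2*b
y = -1
j = -3 (j = 2*(-1) - 1 = -2 - 1 = -3)
c(u) = 1 (c(u) = -3 - 1*(-4) = -3 + 4 = 1)
c(C(1, 5))*(-585) = 1*(-585) = -585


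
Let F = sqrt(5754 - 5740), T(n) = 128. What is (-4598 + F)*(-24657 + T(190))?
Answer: 112784342 - 24529*sqrt(14) ≈ 1.1269e+8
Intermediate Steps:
F = sqrt(14) ≈ 3.7417
(-4598 + F)*(-24657 + T(190)) = (-4598 + sqrt(14))*(-24657 + 128) = (-4598 + sqrt(14))*(-24529) = 112784342 - 24529*sqrt(14)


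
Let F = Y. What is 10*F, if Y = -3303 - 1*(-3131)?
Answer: -1720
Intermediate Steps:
Y = -172 (Y = -3303 + 3131 = -172)
F = -172
10*F = 10*(-172) = -1720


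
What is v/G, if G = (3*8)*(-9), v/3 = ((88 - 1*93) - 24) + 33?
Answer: -1/18 ≈ -0.055556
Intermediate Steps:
v = 12 (v = 3*(((88 - 1*93) - 24) + 33) = 3*(((88 - 93) - 24) + 33) = 3*((-5 - 24) + 33) = 3*(-29 + 33) = 3*4 = 12)
G = -216 (G = 24*(-9) = -216)
v/G = 12/(-216) = 12*(-1/216) = -1/18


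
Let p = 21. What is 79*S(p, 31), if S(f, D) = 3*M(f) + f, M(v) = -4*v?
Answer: -18249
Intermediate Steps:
S(f, D) = -11*f (S(f, D) = 3*(-4*f) + f = -12*f + f = -11*f)
79*S(p, 31) = 79*(-11*21) = 79*(-231) = -18249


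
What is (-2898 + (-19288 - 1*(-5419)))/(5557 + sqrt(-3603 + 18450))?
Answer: -4051053/1341974 + 5103*sqrt(303)/1341974 ≈ -2.9525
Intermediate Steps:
(-2898 + (-19288 - 1*(-5419)))/(5557 + sqrt(-3603 + 18450)) = (-2898 + (-19288 + 5419))/(5557 + sqrt(14847)) = (-2898 - 13869)/(5557 + 7*sqrt(303)) = -16767/(5557 + 7*sqrt(303))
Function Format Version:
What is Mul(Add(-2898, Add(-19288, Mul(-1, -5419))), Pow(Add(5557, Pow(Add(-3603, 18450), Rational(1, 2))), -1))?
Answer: Add(Rational(-4051053, 1341974), Mul(Rational(5103, 1341974), Pow(303, Rational(1, 2)))) ≈ -2.9525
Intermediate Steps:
Mul(Add(-2898, Add(-19288, Mul(-1, -5419))), Pow(Add(5557, Pow(Add(-3603, 18450), Rational(1, 2))), -1)) = Mul(Add(-2898, Add(-19288, 5419)), Pow(Add(5557, Pow(14847, Rational(1, 2))), -1)) = Mul(Add(-2898, -13869), Pow(Add(5557, Mul(7, Pow(303, Rational(1, 2)))), -1)) = Mul(-16767, Pow(Add(5557, Mul(7, Pow(303, Rational(1, 2)))), -1))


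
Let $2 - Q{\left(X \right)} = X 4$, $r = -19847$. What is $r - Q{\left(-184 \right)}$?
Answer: $-20585$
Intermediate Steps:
$Q{\left(X \right)} = 2 - 4 X$ ($Q{\left(X \right)} = 2 - X 4 = 2 - 4 X$)
$r - Q{\left(-184 \right)} = -19847 - \left(2 - -736\right) = -19847 - \left(2 + 736\right) = -19847 - 738 = -20585$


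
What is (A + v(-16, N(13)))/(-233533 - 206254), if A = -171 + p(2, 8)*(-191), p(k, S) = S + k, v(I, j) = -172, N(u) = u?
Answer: 2253/439787 ≈ 0.0051229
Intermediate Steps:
A = -2081 (A = -171 + (8 + 2)*(-191) = -171 + 10*(-191) = -171 - 1910 = -2081)
(A + v(-16, N(13)))/(-233533 - 206254) = (-2081 - 172)/(-233533 - 206254) = -2253/(-439787) = -2253*(-1/439787) = 2253/439787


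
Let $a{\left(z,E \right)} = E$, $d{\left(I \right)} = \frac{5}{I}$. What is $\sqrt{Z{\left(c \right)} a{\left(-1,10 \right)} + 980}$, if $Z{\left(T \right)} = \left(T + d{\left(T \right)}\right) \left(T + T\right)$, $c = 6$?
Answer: $30 \sqrt{2} \approx 42.426$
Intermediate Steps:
$Z{\left(T \right)} = 2 T \left(T + \frac{5}{T}\right)$ ($Z{\left(T \right)} = \left(T + \frac{5}{T}\right) \left(T + T\right) = \left(T + \frac{5}{T}\right) 2 T = 2 T \left(T + \frac{5}{T}\right)$)
$\sqrt{Z{\left(c \right)} a{\left(-1,10 \right)} + 980} = \sqrt{\left(10 + 2 \cdot 6^{2}\right) 10 + 980} = \sqrt{\left(10 + 2 \cdot 36\right) 10 + 980} = \sqrt{\left(10 + 72\right) 10 + 980} = \sqrt{82 \cdot 10 + 980} = \sqrt{820 + 980} = \sqrt{1800} = 30 \sqrt{2}$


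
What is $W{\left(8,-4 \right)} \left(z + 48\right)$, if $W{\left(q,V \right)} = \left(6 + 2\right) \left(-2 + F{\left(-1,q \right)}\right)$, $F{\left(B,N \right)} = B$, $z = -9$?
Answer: $-936$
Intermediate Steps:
$W{\left(q,V \right)} = -24$ ($W{\left(q,V \right)} = \left(6 + 2\right) \left(-2 - 1\right) = 8 \left(-3\right) = -24$)
$W{\left(8,-4 \right)} \left(z + 48\right) = - 24 \left(-9 + 48\right) = \left(-24\right) 39 = -936$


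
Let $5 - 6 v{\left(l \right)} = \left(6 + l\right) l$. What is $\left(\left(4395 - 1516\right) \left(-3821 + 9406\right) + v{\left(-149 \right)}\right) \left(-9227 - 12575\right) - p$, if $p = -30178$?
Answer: $- \frac{1051444832654}{3} \approx -3.5048 \cdot 10^{11}$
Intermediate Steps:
$v{\left(l \right)} = \frac{5}{6} - \frac{l \left(6 + l\right)}{6}$ ($v{\left(l \right)} = \frac{5}{6} - \frac{\left(6 + l\right) l}{6} = \frac{5}{6} - \frac{l \left(6 + l\right)}{6}$)
$\left(\left(4395 - 1516\right) \left(-3821 + 9406\right) + v{\left(-149 \right)}\right) \left(-9227 - 12575\right) - p = \left(\left(4395 - 1516\right) \left(-3821 + 9406\right) - \left(- \frac{899}{6} + \frac{22201}{6}\right)\right) \left(-9227 - 12575\right) - -30178 = \left(2879 \cdot 5585 + \left(\frac{5}{6} + 149 - \frac{22201}{6}\right)\right) \left(-21802\right) + 30178 = \left(16079215 + \left(\frac{5}{6} + 149 - \frac{22201}{6}\right)\right) \left(-21802\right) + 30178 = \left(16079215 - \frac{10651}{3}\right) \left(-21802\right) + 30178 = \frac{48226994}{3} \left(-21802\right) + 30178 = - \frac{1051444923188}{3} + 30178 = - \frac{1051444832654}{3}$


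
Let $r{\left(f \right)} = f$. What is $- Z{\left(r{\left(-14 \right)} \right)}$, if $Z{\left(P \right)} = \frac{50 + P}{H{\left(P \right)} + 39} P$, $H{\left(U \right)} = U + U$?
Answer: $\frac{504}{11} \approx 45.818$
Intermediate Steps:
$H{\left(U \right)} = 2 U$
$Z{\left(P \right)} = \frac{P \left(50 + P\right)}{39 + 2 P}$ ($Z{\left(P \right)} = \frac{50 + P}{2 P + 39} P = \frac{50 + P}{39 + 2 P} P = \frac{P \left(50 + P\right)}{39 + 2 P}$)
$- Z{\left(r{\left(-14 \right)} \right)} = - \frac{\left(-14\right) \left(50 - 14\right)}{39 + 2 \left(-14\right)} = - \frac{\left(-14\right) 36}{39 - 28} = - \frac{\left(-14\right) 36}{11} = \left(-1\right) \left(- \frac{504}{11}\right) = \frac{504}{11}$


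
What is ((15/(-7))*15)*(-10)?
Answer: 2250/7 ≈ 321.43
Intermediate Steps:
((15/(-7))*15)*(-10) = ((15*(-⅐))*15)*(-10) = -15/7*15*(-10) = -225/7*(-10) = 2250/7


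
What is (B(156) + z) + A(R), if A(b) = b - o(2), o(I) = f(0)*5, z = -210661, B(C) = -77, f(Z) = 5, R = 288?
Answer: -210475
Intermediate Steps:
o(I) = 25 (o(I) = 5*5 = 25)
A(b) = -25 + b (A(b) = b - 1*25 = b - 25 = -25 + b)
(B(156) + z) + A(R) = (-77 - 210661) + (-25 + 288) = -210738 + 263 = -210475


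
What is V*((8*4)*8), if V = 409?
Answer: 104704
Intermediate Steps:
V*((8*4)*8) = 409*((8*4)*8) = 409*(32*8) = 409*256 = 104704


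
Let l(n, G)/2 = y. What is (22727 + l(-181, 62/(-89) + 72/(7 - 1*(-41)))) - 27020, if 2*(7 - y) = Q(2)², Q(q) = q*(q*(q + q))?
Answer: -4535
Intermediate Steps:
Q(q) = 2*q³ (Q(q) = q*(q*(2*q)) = q*(2*q²) = 2*q³)
y = -121 (y = 7 - (2*2³)²/2 = 7 - (2*8)²/2 = 7 - ½*16² = 7 - ½*256 = 7 - 128 = -121)
l(n, G) = -242 (l(n, G) = 2*(-121) = -242)
(22727 + l(-181, 62/(-89) + 72/(7 - 1*(-41)))) - 27020 = (22727 - 242) - 27020 = 22485 - 27020 = -4535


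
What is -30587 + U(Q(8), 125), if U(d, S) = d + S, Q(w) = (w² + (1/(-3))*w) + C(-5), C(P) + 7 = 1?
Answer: -91220/3 ≈ -30407.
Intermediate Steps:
C(P) = -6 (C(P) = -7 + 1 = -6)
Q(w) = -6 + w² - w/3 (Q(w) = (w² + (1/(-3))*w) - 6 = (w² + (1*(-⅓))*w) - 6 = (w² - w/3) - 6 = -6 + w² - w/3)
U(d, S) = S + d
-30587 + U(Q(8), 125) = -30587 + (125 + (-6 + 8² - ⅓*8)) = -30587 + (125 + (-6 + 64 - 8/3)) = -30587 + (125 + 166/3) = -30587 + 541/3 = -91220/3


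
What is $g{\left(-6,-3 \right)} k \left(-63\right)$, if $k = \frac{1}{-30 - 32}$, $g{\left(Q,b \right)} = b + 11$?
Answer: $\frac{252}{31} \approx 8.129$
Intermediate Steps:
$g{\left(Q,b \right)} = 11 + b$
$k = - \frac{1}{62}$ ($k = \frac{1}{-62} = - \frac{1}{62} \approx -0.016129$)
$g{\left(-6,-3 \right)} k \left(-63\right) = \left(11 - 3\right) \left(- \frac{1}{62}\right) \left(-63\right) = 8 \left(- \frac{1}{62}\right) \left(-63\right) = \left(- \frac{4}{31}\right) \left(-63\right) = \frac{252}{31}$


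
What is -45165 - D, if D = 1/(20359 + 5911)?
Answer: -1186484551/26270 ≈ -45165.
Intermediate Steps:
D = 1/26270 ≈ 3.8066e-5
-45165 - D = -45165 - 1*1/26270 = -45165 - 1/26270 = -1186484551/26270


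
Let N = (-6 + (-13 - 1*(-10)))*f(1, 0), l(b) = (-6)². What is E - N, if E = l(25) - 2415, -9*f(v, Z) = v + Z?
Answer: -2380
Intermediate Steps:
l(b) = 36
f(v, Z) = -Z/9 - v/9 (f(v, Z) = -(v + Z)/9 = -(Z + v)/9 = -Z/9 - v/9)
N = 1 (N = (-6 + (-13 - 1*(-10)))*(-⅑*0 - ⅑*1) = (-6 + (-13 + 10))*(0 - ⅑) = (-6 - 3)*(-⅑) = -9*(-⅑) = 1)
E = -2379 (E = 36 - 2415 = -2379)
E - N = -2379 - 1*1 = -2379 - 1 = -2380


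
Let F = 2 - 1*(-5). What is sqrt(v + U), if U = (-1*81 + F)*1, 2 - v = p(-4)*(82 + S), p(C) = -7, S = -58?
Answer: 4*sqrt(6) ≈ 9.7980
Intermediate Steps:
F = 7 (F = 2 + 5 = 7)
v = 170 (v = 2 - (-7)*(82 - 58) = 2 - (-7)*24 = 2 - 1*(-168) = 2 + 168 = 170)
U = -74 (U = (-1*81 + 7)*1 = (-81 + 7)*1 = -74*1 = -74)
sqrt(v + U) = sqrt(170 - 74) = sqrt(96) = 4*sqrt(6)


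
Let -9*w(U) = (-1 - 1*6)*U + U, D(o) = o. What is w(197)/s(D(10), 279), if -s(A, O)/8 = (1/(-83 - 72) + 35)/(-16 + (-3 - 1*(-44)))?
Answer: -763375/65088 ≈ -11.728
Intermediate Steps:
w(U) = 2*U/3 (w(U) = -((-1 - 1*6)*U + U)/9 = -((-1 - 6)*U + U)/9 = -(-7*U + U)/9 = -(-2)*U/3 = 2*U/3)
s(A, O) = -43392/3875 (s(A, O) = -8*(1/(-83 - 72) + 35)/(-16 + (-3 - 1*(-44))) = -8*(1/(-155) + 35)/(-16 + (-3 + 44)) = -8*(-1/155 + 35)/(-16 + 41) = -43392/(155*25) = -8*5424/3875 = -43392/3875)
w(197)/s(D(10), 279) = ((⅔)*197)/(-43392/3875) = (394/3)*(-3875/43392) = -763375/65088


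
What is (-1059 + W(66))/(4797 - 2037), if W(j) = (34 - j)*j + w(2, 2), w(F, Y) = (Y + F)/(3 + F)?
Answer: -15851/13800 ≈ -1.1486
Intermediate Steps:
w(F, Y) = (F + Y)/(3 + F)
W(j) = ⅘ + j*(34 - j) (W(j) = (34 - j)*j + (2 + 2)/(3 + 2) = j*(34 - j) + 4/5 = j*(34 - j) + (⅕)*4 = j*(34 - j) + ⅘ = ⅘ + j*(34 - j))
(-1059 + W(66))/(4797 - 2037) = (-1059 + (⅘ - 1*66² + 34*66))/(4797 - 2037) = (-1059 + (⅘ - 1*4356 + 2244))/2760 = (-1059 + (⅘ - 4356 + 2244))*(1/2760) = (-1059 - 10556/5)*(1/2760) = -15851/5*1/2760 = -15851/13800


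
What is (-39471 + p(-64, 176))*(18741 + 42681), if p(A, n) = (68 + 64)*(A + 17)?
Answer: -2805449850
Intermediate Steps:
p(A, n) = 2244 + 132*A (p(A, n) = 132*(17 + A) = 2244 + 132*A)
(-39471 + p(-64, 176))*(18741 + 42681) = (-39471 + (2244 + 132*(-64)))*(18741 + 42681) = (-39471 + (2244 - 8448))*61422 = (-39471 - 6204)*61422 = -45675*61422 = -2805449850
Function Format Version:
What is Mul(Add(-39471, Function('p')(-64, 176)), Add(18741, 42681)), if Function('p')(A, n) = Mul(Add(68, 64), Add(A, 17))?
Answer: -2805449850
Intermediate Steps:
Function('p')(A, n) = Add(2244, Mul(132, A)) (Function('p')(A, n) = Mul(132, Add(17, A)) = Add(2244, Mul(132, A)))
Mul(Add(-39471, Function('p')(-64, 176)), Add(18741, 42681)) = Mul(Add(-39471, Add(2244, Mul(132, -64))), Add(18741, 42681)) = Mul(Add(-39471, Add(2244, -8448)), 61422) = Mul(Add(-39471, -6204), 61422) = Mul(-45675, 61422) = -2805449850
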